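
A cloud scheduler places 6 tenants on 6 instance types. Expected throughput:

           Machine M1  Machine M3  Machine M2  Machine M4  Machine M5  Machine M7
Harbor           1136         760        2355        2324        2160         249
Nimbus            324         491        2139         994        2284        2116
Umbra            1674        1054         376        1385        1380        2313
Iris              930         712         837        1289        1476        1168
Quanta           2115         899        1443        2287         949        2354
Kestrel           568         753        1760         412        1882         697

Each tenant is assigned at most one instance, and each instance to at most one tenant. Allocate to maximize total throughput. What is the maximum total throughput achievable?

Optimal: Harbor→Machine M4 (2324 ops/s), Nimbus→Machine M5 (2284 ops/s), Umbra→Machine M7 (2313 ops/s), Iris→Machine M3 (712 ops/s), Quanta→Machine M1 (2115 ops/s), Kestrel→Machine M2 (1760 ops/s) — total 2324+2284+2313+712+2115+1760 = 11508 ops/s.
Max-entry greedy (repeatedly take the single best remaining cell) gives 10709 ops/s, worse by 799.
Next-best assignment: Harbor→Machine M4, Nimbus→Machine M2, Umbra→Machine M7, Iris→Machine M3, Quanta→Machine M1, Kestrel→Machine M5 = 11485 ops/s.
No other one-to-one assignment exceeds 11508 ops/s.

Maximum total: 11508 ops/s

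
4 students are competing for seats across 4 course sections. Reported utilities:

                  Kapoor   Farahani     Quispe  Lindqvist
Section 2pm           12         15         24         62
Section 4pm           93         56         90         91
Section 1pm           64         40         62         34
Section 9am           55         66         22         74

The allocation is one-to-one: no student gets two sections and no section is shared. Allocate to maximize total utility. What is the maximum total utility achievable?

Optimal: Kapoor→Section 4pm (93 points), Farahani→Section 9am (66 points), Quispe→Section 1pm (62 points), Lindqvist→Section 2pm (62 points) — total 93+66+62+62 = 283 points.
Max-entry greedy (repeatedly take the single best remaining cell) gives 244 points, worse by 39.
Swapping Lindqvist↔Quispe (Lindqvist→Section 1pm 34 points, Quispe→Section 2pm 24 points) loses 66.
Every other assignment is strictly worse.

Maximum total: 283 points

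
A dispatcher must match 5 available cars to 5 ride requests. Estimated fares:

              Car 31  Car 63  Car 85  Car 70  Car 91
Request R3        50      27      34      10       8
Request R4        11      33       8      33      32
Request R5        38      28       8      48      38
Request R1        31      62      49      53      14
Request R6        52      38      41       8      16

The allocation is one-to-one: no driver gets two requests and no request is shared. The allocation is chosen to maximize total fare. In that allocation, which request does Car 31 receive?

Car 31 receives Request R3.

This is a one-to-one assignment (maximum-weight bipartite matching).
Optimal: Car 31→Request R3 ($50), Car 63→Request R1 ($62), Car 85→Request R6 ($41), Car 70→Request R5 ($48), Car 91→Request R4 ($32) — total 50+62+41+48+32 = $233.
Next-best assignment: Car 31→Request R6, Car 63→Request R1, Car 85→Request R3, Car 70→Request R5, Car 91→Request R4 = $228.
No other one-to-one assignment exceeds $233.
Car 31's own top request is Request R6 ($52), but forcing Car 31→Request R6 and reassigning the rest optimally gives only $228 — worse by 5.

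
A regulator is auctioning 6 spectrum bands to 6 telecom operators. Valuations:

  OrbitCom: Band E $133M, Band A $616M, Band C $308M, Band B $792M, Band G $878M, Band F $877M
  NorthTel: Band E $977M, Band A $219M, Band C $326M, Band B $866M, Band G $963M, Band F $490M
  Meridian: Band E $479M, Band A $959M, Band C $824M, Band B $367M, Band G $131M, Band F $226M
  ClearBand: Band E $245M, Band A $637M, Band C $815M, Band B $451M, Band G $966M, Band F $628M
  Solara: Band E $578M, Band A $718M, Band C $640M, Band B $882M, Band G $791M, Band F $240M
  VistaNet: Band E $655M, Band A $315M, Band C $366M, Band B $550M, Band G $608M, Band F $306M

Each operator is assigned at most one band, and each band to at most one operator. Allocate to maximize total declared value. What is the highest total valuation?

Max total: $5151M

Optimal: OrbitCom→Band F ($877M), NorthTel→Band G ($963M), Meridian→Band A ($959M), ClearBand→Band C ($815M), Solara→Band B ($882M), VistaNet→Band E ($655M) — total 877+963+959+815+882+655 = $5151M.
Next-best assignment: OrbitCom→Band F, NorthTel→Band E, Meridian→Band A, ClearBand→Band C, Solara→Band B, VistaNet→Band G = $5118M.
No other one-to-one assignment exceeds $5151M.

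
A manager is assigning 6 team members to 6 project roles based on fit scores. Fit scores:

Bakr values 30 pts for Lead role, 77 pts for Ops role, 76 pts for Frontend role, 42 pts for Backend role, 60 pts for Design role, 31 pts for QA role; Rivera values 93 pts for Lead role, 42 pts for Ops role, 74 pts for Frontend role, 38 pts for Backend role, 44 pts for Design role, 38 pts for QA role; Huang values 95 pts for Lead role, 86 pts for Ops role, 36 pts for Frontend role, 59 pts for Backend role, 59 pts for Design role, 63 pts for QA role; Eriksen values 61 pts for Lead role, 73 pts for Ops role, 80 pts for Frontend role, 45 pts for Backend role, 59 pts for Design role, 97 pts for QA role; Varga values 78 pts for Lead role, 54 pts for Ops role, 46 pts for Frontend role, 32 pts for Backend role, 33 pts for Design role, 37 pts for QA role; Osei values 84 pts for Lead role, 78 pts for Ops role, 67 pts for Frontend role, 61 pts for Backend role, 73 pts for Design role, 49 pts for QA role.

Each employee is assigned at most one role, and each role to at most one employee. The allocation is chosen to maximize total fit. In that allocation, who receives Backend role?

Huang receives Backend role.

Treat this as an assignment problem: match each employee to one role.
Optimal: Bakr→Ops role (77 pts), Rivera→Frontend role (74 pts), Huang→Backend role (59 pts), Eriksen→QA role (97 pts), Varga→Lead role (78 pts), Osei→Design role (73 pts) — total 77+74+59+97+78+73 = 458 pts.
Row-greedy (each employee in turn takes its best remaining role) gives 407 pts, worse by 51.
Next-best assignment: Bakr→Frontend role, Rivera→Lead role, Huang→Ops role, Eriksen→QA role, Varga→Backend role, Osei→Design role = 457 pts.
Huang's own top role is Lead role (95 pts), but forcing Huang→Lead role and reassigning the rest optimally gives only 448 pts — worse by 10.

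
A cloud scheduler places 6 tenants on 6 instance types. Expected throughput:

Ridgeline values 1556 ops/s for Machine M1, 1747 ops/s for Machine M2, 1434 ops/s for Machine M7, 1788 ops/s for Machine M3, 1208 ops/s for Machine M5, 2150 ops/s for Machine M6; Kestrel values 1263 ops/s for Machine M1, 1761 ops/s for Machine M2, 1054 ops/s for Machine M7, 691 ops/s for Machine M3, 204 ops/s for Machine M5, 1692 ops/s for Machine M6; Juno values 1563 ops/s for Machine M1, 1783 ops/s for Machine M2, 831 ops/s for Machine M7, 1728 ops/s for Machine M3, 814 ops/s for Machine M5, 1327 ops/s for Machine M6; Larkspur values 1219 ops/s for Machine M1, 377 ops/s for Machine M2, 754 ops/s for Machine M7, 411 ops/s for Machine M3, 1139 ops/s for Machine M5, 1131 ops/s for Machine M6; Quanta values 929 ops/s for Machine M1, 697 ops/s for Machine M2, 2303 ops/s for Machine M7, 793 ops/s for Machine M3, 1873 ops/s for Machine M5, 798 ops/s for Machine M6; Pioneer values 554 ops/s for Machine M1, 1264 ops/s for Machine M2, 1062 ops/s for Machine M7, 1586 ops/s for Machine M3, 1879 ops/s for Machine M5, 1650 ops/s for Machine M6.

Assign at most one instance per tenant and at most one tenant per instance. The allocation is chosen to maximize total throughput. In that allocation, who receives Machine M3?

Optimal: Ridgeline→Machine M6 (2150 ops/s), Kestrel→Machine M2 (1761 ops/s), Juno→Machine M3 (1728 ops/s), Larkspur→Machine M1 (1219 ops/s), Quanta→Machine M7 (2303 ops/s), Pioneer→Machine M5 (1879 ops/s) — total 2150+1761+1728+1219+2303+1879 = 11040 ops/s.
Max-entry greedy (repeatedly take the single best remaining cell) gives 9789 ops/s, worse by 1251.
Swapping Kestrel↔Juno (Kestrel→Machine M3 691 ops/s, Juno→Machine M2 1783 ops/s) loses 1015.
Every other assignment is strictly worse.
Juno's own top instance is Machine M2 (1783 ops/s), but forcing Juno→Machine M2 and reassigning the rest optimally gives only 10664 ops/s — worse by 376.

Juno receives Machine M3.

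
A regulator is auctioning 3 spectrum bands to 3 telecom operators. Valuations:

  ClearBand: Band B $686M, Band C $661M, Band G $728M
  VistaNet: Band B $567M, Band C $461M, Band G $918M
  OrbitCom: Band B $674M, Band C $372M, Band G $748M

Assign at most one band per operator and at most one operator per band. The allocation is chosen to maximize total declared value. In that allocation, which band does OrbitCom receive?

Optimal: ClearBand→Band C ($661M), VistaNet→Band G ($918M), OrbitCom→Band B ($674M) — total 661+918+674 = $2253M.
Max-entry greedy (repeatedly take the single best remaining cell) gives $1976M, worse by 277.
Next-best assignment: ClearBand→Band B, VistaNet→Band G, OrbitCom→Band C = $1976M.
Swapping ClearBand↔VistaNet (ClearBand→Band G $728M, VistaNet→Band C $461M) loses 390.
No other one-to-one assignment exceeds $2253M.
OrbitCom's own top band is Band G ($748M), but forcing OrbitCom→Band G and reassigning the rest optimally gives only $1976M — worse by 277.

OrbitCom receives Band B.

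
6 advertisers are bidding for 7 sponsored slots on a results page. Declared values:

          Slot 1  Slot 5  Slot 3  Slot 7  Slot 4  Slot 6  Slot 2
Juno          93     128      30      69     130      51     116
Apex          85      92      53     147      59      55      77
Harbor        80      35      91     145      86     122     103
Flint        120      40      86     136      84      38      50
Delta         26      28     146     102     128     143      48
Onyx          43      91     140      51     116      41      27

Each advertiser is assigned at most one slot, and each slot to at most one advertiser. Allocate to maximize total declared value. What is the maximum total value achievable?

Max total: $785

Treat this as an assignment problem: match each advertiser to one slot.
Optimal: Juno→Slot 5 ($128), Apex→Slot 7 ($147), Harbor→Slot 6 ($122), Flint→Slot 1 ($120), Delta→Slot 4 ($128), Onyx→Slot 3 ($140) — total 128+147+122+120+128+140 = $785.
Row-greedy (each advertiser in turn takes its best remaining slot) gives $756, worse by 29.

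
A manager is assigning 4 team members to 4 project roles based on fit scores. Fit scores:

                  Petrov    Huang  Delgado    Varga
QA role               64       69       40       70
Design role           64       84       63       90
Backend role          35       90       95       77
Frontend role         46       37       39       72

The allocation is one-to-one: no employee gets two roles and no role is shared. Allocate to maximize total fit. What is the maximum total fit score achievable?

Max total: 315 pts

This is a one-to-one assignment (maximum-weight bipartite matching).
Optimal: Petrov→QA role (64 pts), Huang→Design role (84 pts), Delgado→Backend role (95 pts), Varga→Frontend role (72 pts) — total 64+84+95+72 = 315 pts.
Row-greedy (each employee in turn takes its best remaining role) gives 289 pts, worse by 26.
Next-best assignment: Petrov→Design role, Huang→QA role, Delgado→Backend role, Varga→Frontend role = 300 pts.
Swapping Huang↔Petrov (Huang→QA role 69 pts, Petrov→Design role 64 pts) loses 15.
No other one-to-one assignment exceeds 315 pts.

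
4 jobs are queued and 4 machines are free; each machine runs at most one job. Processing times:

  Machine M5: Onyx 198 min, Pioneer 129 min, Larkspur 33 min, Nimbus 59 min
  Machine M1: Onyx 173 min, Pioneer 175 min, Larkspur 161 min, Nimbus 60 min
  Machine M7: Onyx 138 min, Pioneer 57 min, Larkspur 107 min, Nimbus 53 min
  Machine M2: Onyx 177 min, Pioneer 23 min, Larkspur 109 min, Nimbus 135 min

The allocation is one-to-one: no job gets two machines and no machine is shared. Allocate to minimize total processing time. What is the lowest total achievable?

Min total: 254 min

Optimal: Onyx→Machine M7 (138 min), Pioneer→Machine M2 (23 min), Larkspur→Machine M5 (33 min), Nimbus→Machine M1 (60 min) — total 138+23+33+60 = 254 min.
Column-greedy (each machine in turn goes to its cheapest remaining job) gives 327 min, worse by 73.
No other one-to-one assignment undercuts 254 min.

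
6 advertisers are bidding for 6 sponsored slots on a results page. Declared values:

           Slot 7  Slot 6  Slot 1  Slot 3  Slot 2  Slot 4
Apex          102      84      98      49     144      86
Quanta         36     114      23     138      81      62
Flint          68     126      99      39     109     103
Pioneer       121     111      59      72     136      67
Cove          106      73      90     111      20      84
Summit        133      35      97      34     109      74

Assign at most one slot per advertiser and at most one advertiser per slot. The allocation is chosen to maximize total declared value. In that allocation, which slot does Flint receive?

Flint receives Slot 4.

Treat this as an assignment problem: match each advertiser to one slot.
Optimal: Apex→Slot 2 ($144), Quanta→Slot 3 ($138), Flint→Slot 4 ($103), Pioneer→Slot 6 ($111), Cove→Slot 1 ($90), Summit→Slot 7 ($133) — total 144+138+103+111+90+133 = $719.
Row-greedy (each advertiser in turn takes its best remaining slot) gives $693, worse by 26.
Next-best assignment: Apex→Slot 1, Quanta→Slot 3, Flint→Slot 6, Pioneer→Slot 2, Cove→Slot 4, Summit→Slot 7 = $715.
Checked against all permutations: $719 is optimal.
Flint's own top slot is Slot 6 ($126), but forcing Flint→Slot 6 and reassigning the rest optimally gives only $715 — worse by 4.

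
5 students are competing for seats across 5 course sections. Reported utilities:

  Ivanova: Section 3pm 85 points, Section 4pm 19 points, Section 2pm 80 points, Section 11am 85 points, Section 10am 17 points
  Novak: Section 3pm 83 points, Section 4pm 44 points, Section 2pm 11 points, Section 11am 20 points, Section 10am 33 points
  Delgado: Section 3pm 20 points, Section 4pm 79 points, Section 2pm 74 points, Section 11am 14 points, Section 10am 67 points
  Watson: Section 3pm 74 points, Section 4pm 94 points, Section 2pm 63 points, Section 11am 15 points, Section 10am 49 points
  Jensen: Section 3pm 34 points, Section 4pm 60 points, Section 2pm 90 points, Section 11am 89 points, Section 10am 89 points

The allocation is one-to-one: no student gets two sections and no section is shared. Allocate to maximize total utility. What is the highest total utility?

Maximum total: 425 points

Optimal: Ivanova→Section 11am (85 points), Novak→Section 3pm (83 points), Delgado→Section 2pm (74 points), Watson→Section 4pm (94 points), Jensen→Section 10am (89 points) — total 85+83+74+94+89 = 425 points.
Max-entry greedy (repeatedly take the single best remaining cell) gives 356 points, worse by 69.
Next-best assignment: Ivanova→Section 11am, Novak→Section 3pm, Delgado→Section 10am, Watson→Section 4pm, Jensen→Section 2pm = 419 points.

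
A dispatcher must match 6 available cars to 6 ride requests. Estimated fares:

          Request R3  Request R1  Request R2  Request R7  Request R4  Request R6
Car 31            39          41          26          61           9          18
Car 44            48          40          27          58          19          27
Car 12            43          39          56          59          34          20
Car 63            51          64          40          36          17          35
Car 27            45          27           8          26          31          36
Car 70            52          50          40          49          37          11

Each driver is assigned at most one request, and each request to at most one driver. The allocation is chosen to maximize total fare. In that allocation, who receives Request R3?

Optimal: Car 31→Request R7 ($61), Car 44→Request R3 ($48), Car 12→Request R2 ($56), Car 63→Request R1 ($64), Car 27→Request R6 ($36), Car 70→Request R4 ($37) — total 61+48+56+64+36+37 = $302.
Column-greedy (each request in turn goes to its best remaining driver) gives $291, worse by 11.
Next-best assignment: Car 31→Request R7, Car 44→Request R6, Car 12→Request R2, Car 63→Request R1, Car 27→Request R4, Car 70→Request R3 = $291.
Car 44's own top request is Request R7 ($58), but forcing Car 44→Request R7 and reassigning the rest optimally gives only $290 — worse by 12.

Car 44 receives Request R3.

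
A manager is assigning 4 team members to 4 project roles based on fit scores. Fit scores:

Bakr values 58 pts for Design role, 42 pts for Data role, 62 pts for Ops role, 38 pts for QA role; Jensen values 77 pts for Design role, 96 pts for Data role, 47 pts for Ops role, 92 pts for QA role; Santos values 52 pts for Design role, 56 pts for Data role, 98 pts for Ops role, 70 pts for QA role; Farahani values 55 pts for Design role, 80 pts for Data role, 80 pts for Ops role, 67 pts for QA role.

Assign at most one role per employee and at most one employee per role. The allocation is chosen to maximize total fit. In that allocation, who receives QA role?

Jensen receives QA role.

This is a one-to-one assignment (maximum-weight bipartite matching).
Optimal: Bakr→Design role (58 pts), Jensen→QA role (92 pts), Santos→Ops role (98 pts), Farahani→Data role (80 pts) — total 58+92+98+80 = 328 pts.
Column-greedy (each role in turn goes to its best remaining employee) gives 293 pts, worse by 35.
Next-best assignment: Bakr→Design role, Jensen→Data role, Santos→Ops role, Farahani→QA role = 319 pts.
Swapping Santos↔Bakr (Santos→Design role 52 pts, Bakr→Ops role 62 pts) loses 42.
Jensen's own top role is Data role (96 pts), but forcing Jensen→Data role and reassigning the rest optimally gives only 319 pts — worse by 9.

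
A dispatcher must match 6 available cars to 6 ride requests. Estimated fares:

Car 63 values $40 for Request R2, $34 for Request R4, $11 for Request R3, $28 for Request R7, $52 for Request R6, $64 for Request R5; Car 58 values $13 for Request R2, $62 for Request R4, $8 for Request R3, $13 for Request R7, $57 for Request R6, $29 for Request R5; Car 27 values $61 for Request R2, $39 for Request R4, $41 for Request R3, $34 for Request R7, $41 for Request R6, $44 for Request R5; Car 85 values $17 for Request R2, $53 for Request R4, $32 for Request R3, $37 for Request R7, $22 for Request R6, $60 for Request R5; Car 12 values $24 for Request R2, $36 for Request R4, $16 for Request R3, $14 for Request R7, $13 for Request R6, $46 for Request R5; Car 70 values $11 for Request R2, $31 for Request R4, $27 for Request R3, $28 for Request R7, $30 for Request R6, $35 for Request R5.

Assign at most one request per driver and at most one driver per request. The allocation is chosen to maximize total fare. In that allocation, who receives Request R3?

This is the linear assignment problem.
Optimal: Car 63→Request R6 ($52), Car 58→Request R4 ($62), Car 27→Request R2 ($61), Car 85→Request R7 ($37), Car 12→Request R5 ($46), Car 70→Request R3 ($27) — total 52+62+61+37+46+27 = $285.
Column-greedy (each request in turn goes to its best remaining driver) gives $259, worse by 26.
Next-best assignment: Car 63→Request R5, Car 58→Request R6, Car 27→Request R2, Car 85→Request R7, Car 12→Request R4, Car 70→Request R3 = $282.
Every other assignment is strictly worse.
Car 70's own top request is Request R5 ($35), but forcing Car 70→Request R5 and reassigning the rest optimally gives only $263 — worse by 22.

Car 70 receives Request R3.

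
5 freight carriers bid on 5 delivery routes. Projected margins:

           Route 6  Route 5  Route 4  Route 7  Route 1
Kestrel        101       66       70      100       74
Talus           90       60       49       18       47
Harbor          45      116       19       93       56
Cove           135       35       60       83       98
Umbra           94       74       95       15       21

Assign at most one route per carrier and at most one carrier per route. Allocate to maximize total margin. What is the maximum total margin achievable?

Optimal: Kestrel→Route 7 ($100k), Talus→Route 6 ($90k), Harbor→Route 5 ($116k), Cove→Route 1 ($98k), Umbra→Route 4 ($95k) — total 100+90+116+98+95 = $499k.
Column-greedy (each route in turn goes to its best remaining carrier) gives $493k, worse by 6.

Maximum total: $499k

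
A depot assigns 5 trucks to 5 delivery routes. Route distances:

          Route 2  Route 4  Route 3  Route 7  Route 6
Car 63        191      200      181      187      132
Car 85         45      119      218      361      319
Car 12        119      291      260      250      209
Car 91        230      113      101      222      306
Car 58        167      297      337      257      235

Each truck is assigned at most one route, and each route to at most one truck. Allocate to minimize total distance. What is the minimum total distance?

Minimum total: 728 km

Optimal: Car 63→Route 6 (132 km), Car 85→Route 4 (119 km), Car 12→Route 2 (119 km), Car 91→Route 3 (101 km), Car 58→Route 7 (257 km) — total 132+119+119+101+257 = 728 km.
Swapping Car 85↔Car 12 (Car 85→Route 2 45 km, Car 12→Route 4 291 km) adds 98.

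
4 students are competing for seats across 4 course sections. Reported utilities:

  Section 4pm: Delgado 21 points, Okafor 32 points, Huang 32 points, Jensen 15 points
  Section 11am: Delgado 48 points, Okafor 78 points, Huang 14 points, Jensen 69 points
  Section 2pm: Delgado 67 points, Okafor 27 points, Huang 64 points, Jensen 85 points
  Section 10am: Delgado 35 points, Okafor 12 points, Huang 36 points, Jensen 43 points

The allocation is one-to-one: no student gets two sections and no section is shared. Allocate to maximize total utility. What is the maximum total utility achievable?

Max total: 230 points

Optimal: Delgado→Section 10am (35 points), Okafor→Section 11am (78 points), Huang→Section 4pm (32 points), Jensen→Section 2pm (85 points) — total 35+78+32+85 = 230 points.
Column-greedy (each section in turn goes to its best remaining student) gives 204 points, worse by 26.
Swapping Huang↔Jensen (Huang→Section 2pm 64 points, Jensen→Section 4pm 15 points) loses 38.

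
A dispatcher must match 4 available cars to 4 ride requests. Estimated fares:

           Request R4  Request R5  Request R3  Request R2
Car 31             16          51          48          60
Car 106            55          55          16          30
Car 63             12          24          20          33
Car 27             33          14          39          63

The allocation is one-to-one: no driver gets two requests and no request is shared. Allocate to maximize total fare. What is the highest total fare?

Optimal: Car 31→Request R3 ($48), Car 106→Request R4 ($55), Car 63→Request R5 ($24), Car 27→Request R2 ($63) — total 48+55+24+63 = $190.
Column-greedy (each request in turn goes to its best remaining driver) gives $178, worse by 12.
Next-best assignment: Car 31→Request R5, Car 106→Request R4, Car 63→Request R3, Car 27→Request R2 = $189.
Swapping Car 31↔Car 106 (Car 31→Request R4 $16, Car 106→Request R3 $16) loses 71.

Maximum total: $190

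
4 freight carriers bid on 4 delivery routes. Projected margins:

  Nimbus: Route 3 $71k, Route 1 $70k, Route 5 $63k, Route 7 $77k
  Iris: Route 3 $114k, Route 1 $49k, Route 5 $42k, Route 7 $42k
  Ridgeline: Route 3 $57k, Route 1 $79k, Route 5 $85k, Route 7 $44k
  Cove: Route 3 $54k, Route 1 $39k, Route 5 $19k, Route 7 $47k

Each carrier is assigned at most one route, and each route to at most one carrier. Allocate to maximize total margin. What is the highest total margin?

Optimal: Nimbus→Route 1 ($70k), Iris→Route 3 ($114k), Ridgeline→Route 5 ($85k), Cove→Route 7 ($47k) — total 70+114+85+47 = $316k.
Max-entry greedy (repeatedly take the single best remaining cell) gives $315k, worse by 1.
Swapping Cove↔Ridgeline (Cove→Route 5 $19k, Ridgeline→Route 7 $44k) loses 69.
No other one-to-one assignment exceeds $316k.

Max total: $316k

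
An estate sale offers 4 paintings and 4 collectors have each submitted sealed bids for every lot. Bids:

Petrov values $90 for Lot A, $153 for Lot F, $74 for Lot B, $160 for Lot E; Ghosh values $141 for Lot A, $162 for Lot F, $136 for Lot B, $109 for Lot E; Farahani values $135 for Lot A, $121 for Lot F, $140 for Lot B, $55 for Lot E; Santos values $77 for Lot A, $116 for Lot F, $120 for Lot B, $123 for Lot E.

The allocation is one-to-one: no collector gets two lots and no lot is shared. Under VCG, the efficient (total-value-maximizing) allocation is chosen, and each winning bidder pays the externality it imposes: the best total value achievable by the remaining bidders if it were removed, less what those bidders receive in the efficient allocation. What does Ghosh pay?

Efficient allocation: Petrov→Lot E ($160), Ghosh→Lot F ($162), Farahani→Lot A ($135), Santos→Lot B ($120); total welfare W = $577.
Ghosh receives Lot F at value $162, so the others get W − 162 = $415.
Without Ghosh: best allocation of the remaining 3 bidders over all 4 lots is Petrov→Lot F ($153), Farahani→Lot B ($140), Santos→Lot E ($123), total $416.
VCG payment = (others' best without Ghosh) − (others' welfare with Ghosh) = 416 − 415 = $1.

Ghosh pays $1.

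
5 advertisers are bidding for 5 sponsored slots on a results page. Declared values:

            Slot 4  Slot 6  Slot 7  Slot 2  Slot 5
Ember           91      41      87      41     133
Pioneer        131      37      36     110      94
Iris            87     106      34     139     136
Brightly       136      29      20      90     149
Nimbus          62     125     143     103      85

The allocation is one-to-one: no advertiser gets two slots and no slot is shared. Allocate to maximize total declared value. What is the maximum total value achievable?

Treat this as an assignment problem: match each advertiser to one slot.
Optimal: Ember→Slot 7 ($87), Pioneer→Slot 4 ($131), Iris→Slot 2 ($139), Brightly→Slot 5 ($149), Nimbus→Slot 6 ($125) — total 87+131+139+149+125 = $631.
Column-greedy (each slot in turn goes to its best remaining advertiser) gives $581, worse by 50.
Next-best assignment: Ember→Slot 5, Pioneer→Slot 2, Iris→Slot 6, Brightly→Slot 4, Nimbus→Slot 7 = $628.
Swapping Pioneer↔Ember (Pioneer→Slot 7 $36, Ember→Slot 4 $91) loses 91.

Maximum total: $631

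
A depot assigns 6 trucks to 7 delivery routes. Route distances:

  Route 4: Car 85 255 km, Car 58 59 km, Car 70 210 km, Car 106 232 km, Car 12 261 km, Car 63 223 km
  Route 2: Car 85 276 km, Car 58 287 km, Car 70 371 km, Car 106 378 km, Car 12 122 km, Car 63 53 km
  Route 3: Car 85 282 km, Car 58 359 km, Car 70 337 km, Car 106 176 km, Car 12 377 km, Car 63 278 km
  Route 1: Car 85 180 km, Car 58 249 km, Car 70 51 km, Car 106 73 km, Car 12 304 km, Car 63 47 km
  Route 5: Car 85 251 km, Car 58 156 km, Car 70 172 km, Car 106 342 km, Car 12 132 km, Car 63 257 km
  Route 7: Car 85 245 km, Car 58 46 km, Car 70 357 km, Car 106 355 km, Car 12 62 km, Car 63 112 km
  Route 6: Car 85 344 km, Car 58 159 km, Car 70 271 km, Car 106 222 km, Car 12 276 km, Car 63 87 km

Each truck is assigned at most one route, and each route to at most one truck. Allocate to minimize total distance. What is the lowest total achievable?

This is the linear assignment problem.
Optimal: Car 85→Route 5 (251 km), Car 58→Route 4 (59 km), Car 70→Route 1 (51 km), Car 106→Route 3 (176 km), Car 12→Route 7 (62 km), Car 63→Route 2 (53 km) — total 251+59+51+176+62+53 = 652 km.
Column-greedy (each route in turn goes to its cheapest remaining truck) gives 716 km, worse by 64.
Every other assignment is strictly worse.

Minimum total: 652 km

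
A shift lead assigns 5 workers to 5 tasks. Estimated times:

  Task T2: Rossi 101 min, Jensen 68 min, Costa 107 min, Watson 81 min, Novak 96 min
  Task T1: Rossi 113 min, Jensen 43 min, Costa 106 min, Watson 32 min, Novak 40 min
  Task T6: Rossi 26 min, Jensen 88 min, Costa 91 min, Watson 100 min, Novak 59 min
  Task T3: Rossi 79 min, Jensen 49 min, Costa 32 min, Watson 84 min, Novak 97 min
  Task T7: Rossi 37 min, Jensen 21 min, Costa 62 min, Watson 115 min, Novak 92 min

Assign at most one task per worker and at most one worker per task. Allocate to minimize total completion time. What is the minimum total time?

Min total: 200 min

Treat this as an assignment problem: match each worker to one task.
Optimal: Rossi→Task T6 (26 min), Jensen→Task T7 (21 min), Costa→Task T3 (32 min), Watson→Task T2 (81 min), Novak→Task T1 (40 min) — total 26+21+32+81+40 = 200 min.
Min-entry greedy (repeatedly take the single cheapest remaining cell) gives 207 min, worse by 7.
Next-best assignment: Rossi→Task T6, Jensen→Task T7, Costa→Task T3, Watson→Task T1, Novak→Task T2 = 207 min.
Checked against all permutations: 200 min is optimal.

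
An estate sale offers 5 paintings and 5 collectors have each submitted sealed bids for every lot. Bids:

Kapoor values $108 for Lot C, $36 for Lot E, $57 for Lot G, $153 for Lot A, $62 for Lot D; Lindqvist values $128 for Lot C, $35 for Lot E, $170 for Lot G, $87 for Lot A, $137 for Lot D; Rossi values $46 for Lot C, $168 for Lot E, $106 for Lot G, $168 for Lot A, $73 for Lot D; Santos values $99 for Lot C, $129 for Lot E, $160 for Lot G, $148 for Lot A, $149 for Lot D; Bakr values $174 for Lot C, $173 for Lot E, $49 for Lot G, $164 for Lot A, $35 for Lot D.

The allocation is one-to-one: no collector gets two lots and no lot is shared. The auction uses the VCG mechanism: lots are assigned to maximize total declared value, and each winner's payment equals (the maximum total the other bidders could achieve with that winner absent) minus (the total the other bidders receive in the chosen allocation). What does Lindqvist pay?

Lindqvist pays $11.

Efficient allocation: Kapoor→Lot A ($153), Lindqvist→Lot G ($170), Rossi→Lot E ($168), Santos→Lot D ($149), Bakr→Lot C ($174); total welfare W = $814.
Lindqvist receives Lot G at value $170, so the others get W − 170 = $644.
Without Lindqvist: best allocation of the remaining 4 bidders over all 5 lots is Kapoor→Lot A ($153), Rossi→Lot E ($168), Santos→Lot G ($160), Bakr→Lot C ($174), total $655.
VCG payment = (others' best without Lindqvist) − (others' welfare with Lindqvist) = 655 − 644 = $11.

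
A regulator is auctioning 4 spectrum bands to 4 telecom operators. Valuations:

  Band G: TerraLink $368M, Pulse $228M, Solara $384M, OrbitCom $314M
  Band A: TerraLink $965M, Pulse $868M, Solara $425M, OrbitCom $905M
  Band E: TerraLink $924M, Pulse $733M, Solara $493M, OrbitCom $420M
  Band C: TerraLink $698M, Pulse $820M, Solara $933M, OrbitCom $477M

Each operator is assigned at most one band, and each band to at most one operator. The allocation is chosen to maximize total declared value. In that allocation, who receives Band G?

Treat this as an assignment problem: match each operator to one band.
Optimal: TerraLink→Band E ($924M), Pulse→Band A ($868M), Solara→Band C ($933M), OrbitCom→Band G ($314M) — total 924+868+933+314 = $3039M.
Column-greedy (each band in turn goes to its best remaining operator) gives $2559M, worse by 480.
Next-best assignment: TerraLink→Band E, Pulse→Band C, Solara→Band G, OrbitCom→Band A = $3033M.
OrbitCom's own top band is Band A ($905M), but forcing OrbitCom→Band A and reassigning the rest optimally gives only $3033M — worse by 6.

OrbitCom receives Band G.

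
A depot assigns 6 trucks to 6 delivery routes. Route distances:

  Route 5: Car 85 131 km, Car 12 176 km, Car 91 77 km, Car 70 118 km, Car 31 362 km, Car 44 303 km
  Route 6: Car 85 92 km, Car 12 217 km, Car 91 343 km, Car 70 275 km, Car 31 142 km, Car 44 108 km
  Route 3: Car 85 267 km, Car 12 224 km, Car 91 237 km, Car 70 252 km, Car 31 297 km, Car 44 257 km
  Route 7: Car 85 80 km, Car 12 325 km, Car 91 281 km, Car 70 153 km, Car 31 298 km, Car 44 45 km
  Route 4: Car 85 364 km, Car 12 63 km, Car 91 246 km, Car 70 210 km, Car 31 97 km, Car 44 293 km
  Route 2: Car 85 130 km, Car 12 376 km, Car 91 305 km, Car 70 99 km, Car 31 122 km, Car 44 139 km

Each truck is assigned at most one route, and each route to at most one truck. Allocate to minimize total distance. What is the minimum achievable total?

Minimum total: 634 km

Optimal: Car 85→Route 6 (92 km), Car 12→Route 3 (224 km), Car 91→Route 5 (77 km), Car 70→Route 2 (99 km), Car 31→Route 4 (97 km), Car 44→Route 7 (45 km) — total 92+224+77+99+97+45 = 634 km.
Min-entry greedy (repeatedly take the single cheapest remaining cell) gives 673 km, worse by 39.
Next-best assignment: Car 85→Route 6, Car 12→Route 4, Car 91→Route 5, Car 70→Route 3, Car 31→Route 2, Car 44→Route 7 = 651 km.
Checked against all permutations: 634 km is optimal.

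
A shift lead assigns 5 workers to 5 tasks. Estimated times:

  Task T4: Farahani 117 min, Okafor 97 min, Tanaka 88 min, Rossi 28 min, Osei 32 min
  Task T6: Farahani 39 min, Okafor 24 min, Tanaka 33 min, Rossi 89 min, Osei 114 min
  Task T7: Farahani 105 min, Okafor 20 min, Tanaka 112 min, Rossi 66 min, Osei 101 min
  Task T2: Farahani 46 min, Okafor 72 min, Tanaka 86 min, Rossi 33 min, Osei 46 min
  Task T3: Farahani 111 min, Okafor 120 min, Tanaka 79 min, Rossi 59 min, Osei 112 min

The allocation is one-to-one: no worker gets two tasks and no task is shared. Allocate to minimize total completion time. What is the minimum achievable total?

Minimum total: 190 min

Optimal: Farahani→Task T2 (46 min), Okafor→Task T7 (20 min), Tanaka→Task T6 (33 min), Rossi→Task T3 (59 min), Osei→Task T4 (32 min) — total 46+20+33+59+32 = 190 min.
Column-greedy (each task in turn goes to its cheapest remaining worker) gives 278 min, worse by 88.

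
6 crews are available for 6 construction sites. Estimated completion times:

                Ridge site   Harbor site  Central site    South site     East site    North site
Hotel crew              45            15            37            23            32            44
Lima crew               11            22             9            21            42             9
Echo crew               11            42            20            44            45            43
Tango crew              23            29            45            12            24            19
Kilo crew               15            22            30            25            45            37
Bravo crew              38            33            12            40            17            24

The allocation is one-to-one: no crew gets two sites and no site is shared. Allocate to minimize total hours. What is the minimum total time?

Min total: 88 hours

This is the linear assignment problem.
Optimal: Hotel crew→Harbor site (15 hours), Lima crew→North site (9 hours), Echo crew→Central site (20 hours), Tango crew→South site (12 hours), Kilo crew→Ridge site (15 hours), Bravo crew→East site (17 hours) — total 15+9+20+12+15+17 = 88 hours.
Row-greedy (each crew in turn takes its cheapest remaining site) gives 101 hours, worse by 13.
Next-best assignment: Hotel crew→Harbor site, Lima crew→North site, Echo crew→Ridge site, Tango crew→South site, Kilo crew→Central site, Bravo crew→East site = 94 hours.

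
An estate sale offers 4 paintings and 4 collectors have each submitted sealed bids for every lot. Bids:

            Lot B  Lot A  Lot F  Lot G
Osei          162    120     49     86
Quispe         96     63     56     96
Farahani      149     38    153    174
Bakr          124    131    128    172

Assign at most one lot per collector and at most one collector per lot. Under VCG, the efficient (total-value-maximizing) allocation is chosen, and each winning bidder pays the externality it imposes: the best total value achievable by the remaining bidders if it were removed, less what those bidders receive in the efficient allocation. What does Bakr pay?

Bakr pays $33.

Efficient allocation: Osei→Lot B ($162), Quispe→Lot A ($63), Farahani→Lot F ($153), Bakr→Lot G ($172); total welfare W = $550.
Bakr receives Lot G at value $172, so the others get W − 172 = $378.
Without Bakr: best allocation of the remaining 3 bidders over all 4 lots is Osei→Lot B ($162), Quispe→Lot G ($96), Farahani→Lot F ($153), total $411.
VCG payment = (others' best without Bakr) − (others' welfare with Bakr) = 411 − 378 = $33.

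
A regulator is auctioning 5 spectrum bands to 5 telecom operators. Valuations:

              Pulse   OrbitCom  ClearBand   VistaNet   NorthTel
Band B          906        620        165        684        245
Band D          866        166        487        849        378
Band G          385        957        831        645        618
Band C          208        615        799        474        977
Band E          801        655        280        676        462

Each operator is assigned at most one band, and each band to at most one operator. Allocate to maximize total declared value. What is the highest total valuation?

Max total: $4218M

Optimal: Pulse→Band B ($906M), OrbitCom→Band E ($655M), ClearBand→Band G ($831M), VistaNet→Band D ($849M), NorthTel→Band C ($977M) — total 906+655+831+849+977 = $4218M.
Row-greedy (each operator in turn takes its best remaining band) gives $3973M, worse by 245.
Swapping ClearBand↔OrbitCom (ClearBand→Band E $280M, OrbitCom→Band G $957M) loses 249.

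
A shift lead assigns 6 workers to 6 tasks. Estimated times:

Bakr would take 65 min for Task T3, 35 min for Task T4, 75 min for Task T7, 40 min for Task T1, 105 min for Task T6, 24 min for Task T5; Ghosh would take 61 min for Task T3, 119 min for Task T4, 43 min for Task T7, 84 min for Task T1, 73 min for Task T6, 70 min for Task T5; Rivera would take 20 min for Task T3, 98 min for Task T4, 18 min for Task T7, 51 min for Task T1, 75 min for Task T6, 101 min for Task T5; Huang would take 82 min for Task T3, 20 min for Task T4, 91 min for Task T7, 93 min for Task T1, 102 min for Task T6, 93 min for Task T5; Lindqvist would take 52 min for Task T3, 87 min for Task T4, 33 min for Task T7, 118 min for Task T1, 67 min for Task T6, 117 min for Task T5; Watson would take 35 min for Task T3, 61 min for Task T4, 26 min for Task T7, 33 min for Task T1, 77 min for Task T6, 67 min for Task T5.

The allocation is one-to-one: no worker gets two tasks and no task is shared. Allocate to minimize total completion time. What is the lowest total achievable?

Minimum total: 203 min

Optimal: Bakr→Task T5 (24 min), Ghosh→Task T6 (73 min), Rivera→Task T3 (20 min), Huang→Task T4 (20 min), Lindqvist→Task T7 (33 min), Watson→Task T1 (33 min) — total 24+73+20+20+33+33 = 203 min.
Row-greedy (each worker in turn takes its cheapest remaining task) gives 207 min, worse by 4.
Next-best assignment: Bakr→Task T5, Ghosh→Task T7, Rivera→Task T3, Huang→Task T4, Lindqvist→Task T6, Watson→Task T1 = 207 min.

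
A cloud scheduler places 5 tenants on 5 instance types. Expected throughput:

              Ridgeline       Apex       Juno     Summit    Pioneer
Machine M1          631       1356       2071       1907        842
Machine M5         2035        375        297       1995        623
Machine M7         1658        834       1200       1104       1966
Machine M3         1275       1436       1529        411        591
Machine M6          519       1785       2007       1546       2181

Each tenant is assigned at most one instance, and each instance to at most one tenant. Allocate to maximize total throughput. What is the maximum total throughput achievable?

This is the linear assignment problem.
Optimal: Ridgeline→Machine M5 (2035 ops/s), Apex→Machine M3 (1436 ops/s), Juno→Machine M6 (2007 ops/s), Summit→Machine M1 (1907 ops/s), Pioneer→Machine M7 (1966 ops/s) — total 2035+1436+2007+1907+1966 = 9351 ops/s.
Column-greedy (each instance in turn goes to its best remaining tenant) gives 9054 ops/s, worse by 297.
Next-best assignment: Ridgeline→Machine M7, Apex→Machine M3, Juno→Machine M1, Summit→Machine M5, Pioneer→Machine M6 = 9341 ops/s.

Max total: 9351 ops/s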